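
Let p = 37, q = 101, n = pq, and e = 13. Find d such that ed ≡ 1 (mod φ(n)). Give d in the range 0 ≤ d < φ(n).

277

φ(n) = (p−1)(q−1) = 36·100 = 3600.
Need d with 13·d ≡ 1 (mod 3600). Apply the extended Euclidean algorithm:
3600 = 276×13 + 12
13 = 1×12 + 1
12 = 12×1 + 0
Back-substitute:
1 = 13 − 12
1 = −3600 + 277·13
So 13·277 ≡ 1 (mod 3600), hence d = 277.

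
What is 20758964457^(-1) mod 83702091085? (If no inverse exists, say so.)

81313297373

Run Euclid on (83702091085, 20758964457):
83702091085 = 4·20758964457 + 666233257
20758964457 = 31·666233257 + 105733490
666233257 = 6·105733490 + 31832317
105733490 = 3·31832317 + 10236539
31832317 = 3·10236539 + 1122700
10236539 = 9·1122700 + 132239
1122700 = 8·132239 + 64788
132239 = 2·64788 + 2663
64788 = 24·2663 + 876
2663 = 3·876 + 35
876 = 25·35 + 1
35 = 35·1 + 0
Since gcd(20758964457, 83702091085) = 1, back-substitute to write 1 as a combination:
1 = 876 − 25·35
1 = −25·2663 + 76·876
1 = 76·64788 − 1849·2663
1 = −1849·132239 + 3774·64788
1 = 3774·1122700 − 32041·132239
1 = −32041·10236539 + 292143·1122700
1 = 292143·31832317 − 908470·10236539
1 = −908470·105733490 + 3017553·31832317
1 = 3017553·666233257 − 19013788·105733490
1 = −19013788·20758964457 + 592444981·666233257
1 = 592444981·83702091085 − 2388793712·20758964457
So 20758964457·(-2388793712) ≡ 1 (mod 83702091085), and -2388793712 ≡ 81313297373 (mod 83702091085).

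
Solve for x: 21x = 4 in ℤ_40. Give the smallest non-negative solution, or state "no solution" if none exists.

First find gcd(21, 40):
40 = 1*21 + 19
21 = 1*19 + 2
19 = 9*2 + 1
2 = 2*1 + 0
gcd = 1, so a unique solution mod 40 exists.
Back-substitute for the Bézout coefficients:
1 = 19 − 9·2
1 = −9·21 + 10·19
1 = 10·40 − 19·21
So 21·(-19) ≡ 1 (mod 40), giving 21⁻¹ ≡ 21.
x ≡ 21⁻¹·4 ≡ 21·4 ≡ 4 (mod 40).

4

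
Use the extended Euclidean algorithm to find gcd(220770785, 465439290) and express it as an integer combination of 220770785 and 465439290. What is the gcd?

5

Apply Euclid's algorithm to 465439290 and 220770785:
465439290 = 2·220770785 + 23897720
220770785 = 9·23897720 + 5691305
23897720 = 4·5691305 + 1132500
5691305 = 5·1132500 + 28805
1132500 = 39·28805 + 9105
28805 = 3·9105 + 1490
9105 = 6·1490 + 165
1490 = 9·165 + 5
165 = 33·5 + 0
gcd(220770785, 465439290) = 5.
Express as a combination:
5 = 1490 − 9·165
5 = −9·9105 + 55·1490
5 = 55·28805 − 174·9105
5 = −174·1132500 + 6841·28805
5 = 6841·5691305 − 34379·1132500
5 = −34379·23897720 + 144357·5691305
5 = 144357·220770785 − 1333592·23897720
5 = −1333592·465439290 + 2811541·220770785
So 5 = (-1333592)·465439290 + (2811541)·220770785.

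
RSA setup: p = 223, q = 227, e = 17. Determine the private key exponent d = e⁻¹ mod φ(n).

29513

φ(n) = (p−1)(q−1) = 222·226 = 50172.
Need d with 17·d ≡ 1 (mod 50172). Apply the extended Euclidean algorithm:
50172 = 2951*17 + 5
17 = 3*5 + 2
5 = 2*2 + 1
2 = 2*1 + 0
Back-substitute:
1 = 5 − 2·2
1 = −2·17 + 7·5
1 = 7·50172 − 20659·17
So 17·(-20659) ≡ 1 (mod 50172), hence d ≡ -20659 ≡ 29513 (mod 50172).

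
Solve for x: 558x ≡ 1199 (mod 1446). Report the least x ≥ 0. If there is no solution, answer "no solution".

no solution

gcd(558, 1446):
1446 = 2·558 + 330
558 = 1·330 + 228
330 = 1·228 + 102
228 = 2·102 + 24
102 = 4·24 + 6
24 = 4·6 + 0
gcd = 6, but 6 ∤ 1199, so the congruence has no solution.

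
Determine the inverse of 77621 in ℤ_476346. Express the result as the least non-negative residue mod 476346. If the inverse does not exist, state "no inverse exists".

Run Euclid on (476346, 77621):
476346 = 6×77621 + 10620
77621 = 7×10620 + 3281
10620 = 3×3281 + 777
3281 = 4×777 + 173
777 = 4×173 + 85
173 = 2×85 + 3
85 = 28×3 + 1
3 = 3×1 + 0
gcd = 1, so the inverse exists. Back-substitute:
1 = 85 − 28·3
1 = −28·173 + 57·85
1 = 57·777 − 256·173
1 = −256·3281 + 1081·777
1 = 1081·10620 − 3499·3281
1 = −3499·77621 + 25574·10620
1 = 25574·476346 − 156943·77621
So 77621·(-156943) ≡ 1 (mod 476346), and -156943 ≡ 319403 (mod 476346).

319403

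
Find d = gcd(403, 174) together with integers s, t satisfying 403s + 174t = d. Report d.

Repeated division:
403 = 2*174 + 55
174 = 3*55 + 9
55 = 6*9 + 1
9 = 9*1 + 0
gcd(403, 174) = 1.
Back-substituting:
1 = 55 − 6·9
1 = −6·174 + 19·55
1 = 19·403 − 44·174
So 1 = (19)·403 + (-44)·174.

1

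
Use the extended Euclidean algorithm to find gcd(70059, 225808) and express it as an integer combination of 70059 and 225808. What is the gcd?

Repeated division:
225808 = 3*70059 + 15631
70059 = 4*15631 + 7535
15631 = 2*7535 + 561
7535 = 13*561 + 242
561 = 2*242 + 77
242 = 3*77 + 11
77 = 7*11 + 0
gcd(70059, 225808) = 11.
Back-substituting:
11 = 242 − 3·77
11 = −3·561 + 7·242
11 = 7·7535 − 94·561
11 = −94·15631 + 195·7535
11 = 195·70059 − 874·15631
11 = −874·225808 + 2817·70059
So 11 = (-874)·225808 + (2817)·70059.

11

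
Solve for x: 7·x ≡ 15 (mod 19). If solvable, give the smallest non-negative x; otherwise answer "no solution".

13

First find gcd(7, 19):
19 = 2·7 + 5
7 = 1·5 + 2
5 = 2·2 + 1
2 = 2·1 + 0
gcd = 1, so a unique solution mod 19 exists.
Back-substitute for the Bézout coefficients:
1 = 5 − 2·2
1 = −2·7 + 3·5
1 = 3·19 − 8·7
So 7·(-8) ≡ 1 (mod 19), giving 7⁻¹ ≡ 11.
x ≡ 7⁻¹·15 ≡ 11·15 ≡ 13 (mod 19).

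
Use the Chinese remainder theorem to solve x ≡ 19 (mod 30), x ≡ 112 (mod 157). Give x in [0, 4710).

3409

Write x = 19 + 30·k. Then 30·k ≡ 112 − 19 ≡ 93 (mod 157).
Need 30⁻¹ mod 157. Extended Euclid on (157, 30):
157 = 5×30 + 7
30 = 4×7 + 2
7 = 3×2 + 1
2 = 2×1 + 0
Back-substitute:
1 = 7 − 3·2
1 = −3·30 + 13·7
1 = 13·157 − 68·30
30⁻¹ ≡ 89 (mod 157), so k ≡ 89·93 ≡ 113 (mod 157).
x = 19 + 30·113 = 3409.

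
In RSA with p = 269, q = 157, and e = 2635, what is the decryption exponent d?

37651

φ(n) = (p−1)(q−1) = 268·156 = 41808.
Need d with 2635·d ≡ 1 (mod 41808). Apply the extended Euclidean algorithm:
41808 = 15·2635 + 2283
2635 = 1·2283 + 352
2283 = 6·352 + 171
352 = 2·171 + 10
171 = 17·10 + 1
10 = 10·1 + 0
Back-substitute:
1 = 171 − 17·10
1 = −17·352 + 35·171
1 = 35·2283 − 227·352
1 = −227·2635 + 262·2283
1 = 262·41808 − 4157·2635
So 2635·(-4157) ≡ 1 (mod 41808), hence d ≡ -4157 ≡ 37651 (mod 41808).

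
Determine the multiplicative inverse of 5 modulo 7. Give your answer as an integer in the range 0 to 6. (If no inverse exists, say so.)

gcd(7, 5) by repeated division:
7 = 1*5 + 2
5 = 2*2 + 1
2 = 2*1 + 0
The gcd is 1. Working backward:
1 = 5 − 2·2
1 = −2·7 + 3·5
So 5·3 ≡ 1 (mod 7).

3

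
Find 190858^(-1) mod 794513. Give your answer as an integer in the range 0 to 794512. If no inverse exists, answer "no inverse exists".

Apply the Euclidean algorithm to 794513 and 190858:
794513 = 4*190858 + 31081
190858 = 6*31081 + 4372
31081 = 7*4372 + 477
4372 = 9*477 + 79
477 = 6*79 + 3
79 = 26*3 + 1
3 = 3*1 + 0
The gcd is 1. Working backward:
1 = 79 − 26·3
1 = −26·477 + 157·79
1 = 157·4372 − 1439·477
1 = −1439·31081 + 10230·4372
1 = 10230·190858 − 62819·31081
1 = −62819·794513 + 261506·190858
So 190858·261506 ≡ 1 (mod 794513).

261506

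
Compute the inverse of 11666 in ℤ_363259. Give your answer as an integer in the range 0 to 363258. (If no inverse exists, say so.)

Apply the Euclidean algorithm to 363259 and 11666:
363259 = 31·11666 + 1613
11666 = 7·1613 + 375
1613 = 4·375 + 113
375 = 3·113 + 36
113 = 3·36 + 5
36 = 7·5 + 1
5 = 5·1 + 0
Since gcd(11666, 363259) = 1, back-substitute to write 1 as a combination:
1 = 36 − 7·5
1 = −7·113 + 22·36
1 = 22·375 − 73·113
1 = −73·1613 + 314·375
1 = 314·11666 − 2271·1613
1 = −2271·363259 + 70715·11666
So 11666·70715 ≡ 1 (mod 363259).

70715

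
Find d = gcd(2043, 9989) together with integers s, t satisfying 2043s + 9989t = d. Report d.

1

Apply Euclid's algorithm to 9989 and 2043:
9989 = 4×2043 + 1817
2043 = 1×1817 + 226
1817 = 8×226 + 9
226 = 25×9 + 1
9 = 9×1 + 0
gcd(2043, 9989) = 1.
Back-substituting:
1 = 226 − 25·9
1 = −25·1817 + 201·226
1 = 201·2043 − 226·1817
1 = −226·9989 + 1105·2043
So 1 = (-226)·9989 + (1105)·2043.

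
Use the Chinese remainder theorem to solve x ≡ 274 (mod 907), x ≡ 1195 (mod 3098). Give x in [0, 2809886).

1581175

Write x = 274 + 907·k. Then 907·k ≡ 1195 − 274 ≡ 921 (mod 3098).
Need 907⁻¹ mod 3098. Extended Euclid on (3098, 907):
3098 = 3·907 + 377
907 = 2·377 + 153
377 = 2·153 + 71
153 = 2·71 + 11
71 = 6·11 + 5
11 = 2·5 + 1
5 = 5·1 + 0
Back-substitute:
1 = 11 − 2·5
1 = −2·71 + 13·11
1 = 13·153 − 28·71
1 = −28·377 + 69·153
1 = 69·907 − 166·377
1 = −166·3098 + 567·907
907⁻¹ ≡ 567 (mod 3098), so k ≡ 567·921 ≡ 1743 (mod 3098).
x = 274 + 907·1743 = 1581175.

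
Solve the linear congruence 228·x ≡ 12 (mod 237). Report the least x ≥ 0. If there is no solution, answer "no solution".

25

First find gcd(228, 237):
237 = 1·228 + 9
228 = 25·9 + 3
9 = 3·3 + 0
gcd = 3 and 3 | 12, so solutions exist. Divide through by 3: 76x ≡ 4 (mod 79).
Now find 76⁻¹ mod 79:
79 = 1×76 + 3
76 = 25×3 + 1
3 = 3×1 + 0
Back-substitute:
1 = 76 − 25·3
1 = −25·79 + 26·76
So 76⁻¹ ≡ 26 (mod 79).
Then x ≡ 26·4 ≡ 25 (mod 79); the smallest non-negative solution is x = 25.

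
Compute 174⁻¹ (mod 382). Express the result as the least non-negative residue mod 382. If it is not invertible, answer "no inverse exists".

Euclidean algorithm on 382, 174:
382 = 2·174 + 34
174 = 5·34 + 4
34 = 8·4 + 2
4 = 2·2 + 0
Since gcd = 2 > 1, 174 is not a unit mod 382.

no inverse exists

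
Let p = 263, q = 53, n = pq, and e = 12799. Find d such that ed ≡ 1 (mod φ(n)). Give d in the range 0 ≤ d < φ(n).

φ(n) = (p−1)(q−1) = 262·52 = 13624.
Need d with 12799·d ≡ 1 (mod 13624). Apply the extended Euclidean algorithm:
13624 = 1×12799 + 825
12799 = 15×825 + 424
825 = 1×424 + 401
424 = 1×401 + 23
401 = 17×23 + 10
23 = 2×10 + 3
10 = 3×3 + 1
3 = 3×1 + 0
Back-substitute:
1 = 10 − 3·3
1 = −3·23 + 7·10
1 = 7·401 − 122·23
1 = −122·424 + 129·401
1 = 129·825 − 251·424
1 = −251·12799 + 3894·825
1 = 3894·13624 − 4145·12799
So 12799·(-4145) ≡ 1 (mod 13624), hence d ≡ -4145 ≡ 9479 (mod 13624).

9479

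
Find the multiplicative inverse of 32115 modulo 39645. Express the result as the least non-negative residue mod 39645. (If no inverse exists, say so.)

Euclidean algorithm on 39645, 32115:
39645 = 1·32115 + 7530
32115 = 4·7530 + 1995
7530 = 3·1995 + 1545
1995 = 1·1545 + 450
1545 = 3·450 + 195
450 = 2·195 + 60
195 = 3·60 + 15
60 = 4·15 + 0
The gcd is 15, not 1, hence no inverse exists.

no inverse exists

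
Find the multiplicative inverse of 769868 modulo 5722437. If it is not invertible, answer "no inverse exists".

Run Euclid on (5722437, 769868):
5722437 = 7*769868 + 333361
769868 = 2*333361 + 103146
333361 = 3*103146 + 23923
103146 = 4*23923 + 7454
23923 = 3*7454 + 1561
7454 = 4*1561 + 1210
1561 = 1*1210 + 351
1210 = 3*351 + 157
351 = 2*157 + 37
157 = 4*37 + 9
37 = 4*9 + 1
9 = 9*1 + 0
The gcd is 1. Working backward:
1 = 37 − 4·9
1 = −4·157 + 17·37
1 = 17·351 − 38·157
1 = −38·1210 + 131·351
1 = 131·1561 − 169·1210
1 = −169·7454 + 807·1561
1 = 807·23923 − 2590·7454
1 = −2590·103146 + 11167·23923
1 = 11167·333361 − 36091·103146
1 = −36091·769868 + 83349·333361
1 = 83349·5722437 − 619534·769868
So 769868·(-619534) ≡ 1 (mod 5722437), and -619534 ≡ 5102903 (mod 5722437).

5102903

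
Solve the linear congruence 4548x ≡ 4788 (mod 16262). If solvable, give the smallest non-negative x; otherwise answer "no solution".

First find gcd(4548, 16262):
16262 = 3·4548 + 2618
4548 = 1·2618 + 1930
2618 = 1·1930 + 688
1930 = 2·688 + 554
688 = 1·554 + 134
554 = 4·134 + 18
134 = 7·18 + 8
18 = 2·8 + 2
8 = 4·2 + 0
gcd = 2 and 2 | 4788, so solutions exist. Divide through by 2: 2274x ≡ 2394 (mod 8131).
Now find 2274⁻¹ mod 8131:
8131 = 3·2274 + 1309
2274 = 1·1309 + 965
1309 = 1·965 + 344
965 = 2·344 + 277
344 = 1·277 + 67
277 = 4·67 + 9
67 = 7·9 + 4
9 = 2·4 + 1
4 = 4·1 + 0
Back-substitute:
1 = 9 − 2·4
1 = −2·67 + 15·9
1 = 15·277 − 62·67
1 = −62·344 + 77·277
1 = 77·965 − 216·344
1 = −216·1309 + 293·965
1 = 293·2274 − 509·1309
1 = −509·8131 + 1820·2274
So 2274⁻¹ ≡ 1820 (mod 8131).
Then x ≡ 1820·2394 ≡ 6995 (mod 8131); the smallest non-negative solution is x = 6995.

6995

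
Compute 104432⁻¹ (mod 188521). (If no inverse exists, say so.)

43713

gcd(188521, 104432) by repeated division:
188521 = 1×104432 + 84089
104432 = 1×84089 + 20343
84089 = 4×20343 + 2717
20343 = 7×2717 + 1324
2717 = 2×1324 + 69
1324 = 19×69 + 13
69 = 5×13 + 4
13 = 3×4 + 1
4 = 4×1 + 0
Since gcd(104432, 188521) = 1, back-substitute to write 1 as a combination:
1 = 13 − 3·4
1 = −3·69 + 16·13
1 = 16·1324 − 307·69
1 = −307·2717 + 630·1324
1 = 630·20343 − 4717·2717
1 = −4717·84089 + 19498·20343
1 = 19498·104432 − 24215·84089
1 = −24215·188521 + 43713·104432
So 104432·43713 ≡ 1 (mod 188521).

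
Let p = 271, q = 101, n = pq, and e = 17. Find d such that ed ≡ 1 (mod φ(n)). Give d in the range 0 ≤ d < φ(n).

φ(n) = (p−1)(q−1) = 270·100 = 27000.
Need d with 17·d ≡ 1 (mod 27000). Apply the extended Euclidean algorithm:
27000 = 1588×17 + 4
17 = 4×4 + 1
4 = 4×1 + 0
Back-substitute:
1 = 17 − 4·4
1 = −4·27000 + 6353·17
So 17·6353 ≡ 1 (mod 27000), hence d = 6353.

6353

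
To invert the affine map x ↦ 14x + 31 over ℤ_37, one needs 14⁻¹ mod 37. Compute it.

Apply the Euclidean algorithm to 37 and 14:
37 = 2·14 + 9
14 = 1·9 + 5
9 = 1·5 + 4
5 = 1·4 + 1
4 = 4·1 + 0
gcd = 1, so the inverse exists. Back-substitute:
1 = 5 − 4
1 = −9 + 2·5
1 = 2·14 − 3·9
1 = −3·37 + 8·14
So 14·8 ≡ 1 (mod 37).

8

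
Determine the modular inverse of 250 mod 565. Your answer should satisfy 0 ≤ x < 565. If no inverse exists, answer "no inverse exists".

Euclidean algorithm on 565, 250:
565 = 2×250 + 65
250 = 3×65 + 55
65 = 1×55 + 10
55 = 5×10 + 5
10 = 2×5 + 0
Since gcd = 5 > 1, 250 is not a unit mod 565.

no inverse exists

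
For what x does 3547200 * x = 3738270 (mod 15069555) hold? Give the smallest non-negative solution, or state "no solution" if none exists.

First find gcd(3547200, 15069555):
15069555 = 4*3547200 + 880755
3547200 = 4*880755 + 24180
880755 = 36*24180 + 10275
24180 = 2*10275 + 3630
10275 = 2*3630 + 3015
3630 = 1*3015 + 615
3015 = 4*615 + 555
615 = 1*555 + 60
555 = 9*60 + 15
60 = 4*15 + 0
gcd = 15 and 15 | 3738270, so solutions exist. Divide through by 15: 236480x ≡ 249218 (mod 1004637).
Now find 236480⁻¹ mod 1004637:
1004637 = 4×236480 + 58717
236480 = 4×58717 + 1612
58717 = 36×1612 + 685
1612 = 2×685 + 242
685 = 2×242 + 201
242 = 1×201 + 41
201 = 4×41 + 37
41 = 1×37 + 4
37 = 9×4 + 1
4 = 4×1 + 0
Back-substitute:
1 = 37 − 9·4
1 = −9·41 + 10·37
1 = 10·201 − 49·41
1 = −49·242 + 59·201
1 = 59·685 − 167·242
1 = −167·1612 + 393·685
1 = 393·58717 − 14315·1612
1 = −14315·236480 + 57653·58717
1 = 57653·1004637 − 244927·236480
So 236480·(-244927) ≡ 1 (mod 1004637), i.e. 236480⁻¹ ≡ 759710.
Then x ≡ 759710·249218 ≡ 522397 (mod 1004637); the smallest non-negative solution is x = 522397.

522397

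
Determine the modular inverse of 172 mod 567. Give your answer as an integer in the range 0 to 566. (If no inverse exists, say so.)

478

Run Euclid on (567, 172):
567 = 3*172 + 51
172 = 3*51 + 19
51 = 2*19 + 13
19 = 1*13 + 6
13 = 2*6 + 1
6 = 6*1 + 0
The gcd is 1. Working backward:
1 = 13 − 2·6
1 = −2·19 + 3·13
1 = 3·51 − 8·19
1 = −8·172 + 27·51
1 = 27·567 − 89·172
Hence 172⁻¹ ≡ -89 ≡ 478 (mod 567).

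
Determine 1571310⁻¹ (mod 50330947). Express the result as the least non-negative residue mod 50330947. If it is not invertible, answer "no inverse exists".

Extended Euclidean algorithm:
50330947 = 32×1571310 + 49027
1571310 = 32×49027 + 2446
49027 = 20×2446 + 107
2446 = 22×107 + 92
107 = 1×92 + 15
92 = 6×15 + 2
15 = 7×2 + 1
2 = 2×1 + 0
gcd = 1, so the inverse exists. Back-substitute:
1 = 15 − 7·2
1 = −7·92 + 43·15
1 = 43·107 − 50·92
1 = −50·2446 + 1143·107
1 = 1143·49027 − 22910·2446
1 = −22910·1571310 + 734263·49027
1 = 734263·50330947 − 23519326·1571310
Thus 1571310·(-23519326) ≡ 1 (mod 50330947); reducing, -23519326 mod 50330947 = 26811621.

26811621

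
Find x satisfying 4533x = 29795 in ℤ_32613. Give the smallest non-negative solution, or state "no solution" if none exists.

gcd(4533, 32613):
32613 = 7*4533 + 882
4533 = 5*882 + 123
882 = 7*123 + 21
123 = 5*21 + 18
21 = 1*18 + 3
18 = 6*3 + 0
gcd = 3, but 3 ∤ 29795, so the congruence has no solution.

no solution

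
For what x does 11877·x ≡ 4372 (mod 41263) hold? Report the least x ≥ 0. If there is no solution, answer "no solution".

First find gcd(11877, 41263):
41263 = 3·11877 + 5632
11877 = 2·5632 + 613
5632 = 9·613 + 115
613 = 5·115 + 38
115 = 3·38 + 1
38 = 38·1 + 0
gcd = 1, so a unique solution mod 41263 exists.
Back-substitute for the Bézout coefficients:
1 = 115 − 3·38
1 = −3·613 + 16·115
1 = 16·5632 − 147·613
1 = −147·11877 + 310·5632
1 = 310·41263 − 1077·11877
So 11877·(-1077) ≡ 1 (mod 41263), giving 11877⁻¹ ≡ 40186.
x ≡ 11877⁻¹·4372 ≡ 40186·4372 ≡ 36601 (mod 41263).

36601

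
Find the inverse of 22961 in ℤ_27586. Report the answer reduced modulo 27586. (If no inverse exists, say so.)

gcd(27586, 22961) by repeated division:
27586 = 1×22961 + 4625
22961 = 4×4625 + 4461
4625 = 1×4461 + 164
4461 = 27×164 + 33
164 = 4×33 + 32
33 = 1×32 + 1
32 = 32×1 + 0
Since gcd(22961, 27586) = 1, back-substitute to write 1 as a combination:
1 = 33 − 32
1 = −164 + 5·33
1 = 5·4461 − 136·164
1 = −136·4625 + 141·4461
1 = 141·22961 − 700·4625
1 = −700·27586 + 841·22961
So 22961·841 ≡ 1 (mod 27586).

841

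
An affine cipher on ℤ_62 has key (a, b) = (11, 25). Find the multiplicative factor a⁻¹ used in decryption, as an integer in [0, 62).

Apply the Euclidean algorithm to 62 and 11:
62 = 5·11 + 7
11 = 1·7 + 4
7 = 1·4 + 3
4 = 1·3 + 1
3 = 3·1 + 0
The gcd is 1. Working backward:
1 = 4 − 3
1 = −7 + 2·4
1 = 2·11 − 3·7
1 = −3·62 + 17·11
So 11·17 ≡ 1 (mod 62).

17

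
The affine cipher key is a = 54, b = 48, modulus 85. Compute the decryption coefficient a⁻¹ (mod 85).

74

Run Euclid on (85, 54):
85 = 1×54 + 31
54 = 1×31 + 23
31 = 1×23 + 8
23 = 2×8 + 7
8 = 1×7 + 1
7 = 7×1 + 0
Since gcd(54, 85) = 1, back-substitute to write 1 as a combination:
1 = 8 − 7
1 = −23 + 3·8
1 = 3·31 − 4·23
1 = −4·54 + 7·31
1 = 7·85 − 11·54
Thus 54·(-11) ≡ 1 (mod 85); reducing, -11 mod 85 = 74.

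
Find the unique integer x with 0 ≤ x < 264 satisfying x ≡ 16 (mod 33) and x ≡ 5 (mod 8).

181

Write x = 16 + 33·k. Then 33·k ≡ 5 − 16 ≡ 5 (mod 8).
Need 33⁻¹ mod 8. Extended Euclid on (8, 1):
8 = 8×1 + 0
33⁻¹ ≡ 1 (mod 8), so k ≡ 1·5 ≡ 5 (mod 8).
x = 16 + 33·5 = 181.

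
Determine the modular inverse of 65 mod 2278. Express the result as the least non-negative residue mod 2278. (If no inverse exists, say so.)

1507

Extended Euclidean algorithm:
2278 = 35×65 + 3
65 = 21×3 + 2
3 = 1×2 + 1
2 = 2×1 + 0
Since gcd(65, 2278) = 1, back-substitute to write 1 as a combination:
1 = 3 − 2
1 = −65 + 22·3
1 = 22·2278 − 771·65
Thus 65·(-771) ≡ 1 (mod 2278); reducing, -771 mod 2278 = 1507.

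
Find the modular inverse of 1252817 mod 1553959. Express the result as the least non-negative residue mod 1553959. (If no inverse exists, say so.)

Extended Euclidean algorithm:
1553959 = 1*1252817 + 301142
1252817 = 4*301142 + 48249
301142 = 6*48249 + 11648
48249 = 4*11648 + 1657
11648 = 7*1657 + 49
1657 = 33*49 + 40
49 = 1*40 + 9
40 = 4*9 + 4
9 = 2*4 + 1
4 = 4*1 + 0
The gcd is 1. Working backward:
1 = 9 − 2·4
1 = −2·40 + 9·9
1 = 9·49 − 11·40
1 = −11·1657 + 372·49
1 = 372·11648 − 2615·1657
1 = −2615·48249 + 10832·11648
1 = 10832·301142 − 67607·48249
1 = −67607·1252817 + 281260·301142
1 = 281260·1553959 − 348867·1252817
Thus 1252817·(-348867) ≡ 1 (mod 1553959); reducing, -348867 mod 1553959 = 1205092.

1205092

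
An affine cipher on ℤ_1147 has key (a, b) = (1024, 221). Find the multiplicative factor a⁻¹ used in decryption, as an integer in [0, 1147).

373

Run Euclid on (1147, 1024):
1147 = 1*1024 + 123
1024 = 8*123 + 40
123 = 3*40 + 3
40 = 13*3 + 1
3 = 3*1 + 0
gcd = 1, so the inverse exists. Back-substitute:
1 = 40 − 13·3
1 = −13·123 + 40·40
1 = 40·1024 − 333·123
1 = −333·1147 + 373·1024
So 1024·373 ≡ 1 (mod 1147).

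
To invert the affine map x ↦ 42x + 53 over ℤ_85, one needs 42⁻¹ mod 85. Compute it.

Extended Euclidean algorithm:
85 = 2·42 + 1
42 = 42·1 + 0
The gcd is 1. Working backward:
1 = 85 − 2·42
Thus 42·(-2) ≡ 1 (mod 85); reducing, -2 mod 85 = 83.

83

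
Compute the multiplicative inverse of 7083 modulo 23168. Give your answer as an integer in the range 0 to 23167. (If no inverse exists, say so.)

Run Euclid on (23168, 7083):
23168 = 3*7083 + 1919
7083 = 3*1919 + 1326
1919 = 1*1326 + 593
1326 = 2*593 + 140
593 = 4*140 + 33
140 = 4*33 + 8
33 = 4*8 + 1
8 = 8*1 + 0
Since gcd(7083, 23168) = 1, back-substitute to write 1 as a combination:
1 = 33 − 4·8
1 = −4·140 + 17·33
1 = 17·593 − 72·140
1 = −72·1326 + 161·593
1 = 161·1919 − 233·1326
1 = −233·7083 + 860·1919
1 = 860·23168 − 2813·7083
Hence 7083⁻¹ ≡ -2813 ≡ 20355 (mod 23168).

20355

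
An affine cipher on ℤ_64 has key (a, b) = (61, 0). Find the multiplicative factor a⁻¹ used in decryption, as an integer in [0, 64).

Run Euclid on (64, 61):
64 = 1·61 + 3
61 = 20·3 + 1
3 = 3·1 + 0
Since gcd(61, 64) = 1, back-substitute to write 1 as a combination:
1 = 61 − 20·3
1 = −20·64 + 21·61
So 61·21 ≡ 1 (mod 64).

21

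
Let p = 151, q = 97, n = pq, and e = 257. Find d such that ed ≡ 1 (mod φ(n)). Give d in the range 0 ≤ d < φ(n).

1793

φ(n) = (p−1)(q−1) = 150·96 = 14400.
Need d with 257·d ≡ 1 (mod 14400). Apply the extended Euclidean algorithm:
14400 = 56×257 + 8
257 = 32×8 + 1
8 = 8×1 + 0
Back-substitute:
1 = 257 − 32·8
1 = −32·14400 + 1793·257
So 257·1793 ≡ 1 (mod 14400), hence d = 1793.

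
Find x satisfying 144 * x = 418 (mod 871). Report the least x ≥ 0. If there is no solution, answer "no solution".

15

First find gcd(144, 871):
871 = 6×144 + 7
144 = 20×7 + 4
7 = 1×4 + 3
4 = 1×3 + 1
3 = 3×1 + 0
gcd = 1, so a unique solution mod 871 exists.
Back-substitute for the Bézout coefficients:
1 = 4 − 3
1 = −7 + 2·4
1 = 2·144 − 41·7
1 = −41·871 + 248·144
So 144·(248) ≡ 1 (mod 871), giving 144⁻¹ ≡ 248.
x ≡ 144⁻¹·418 ≡ 248·418 ≡ 15 (mod 871).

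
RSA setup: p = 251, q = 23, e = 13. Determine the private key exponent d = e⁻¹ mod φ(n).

5077

φ(n) = (p−1)(q−1) = 250·22 = 5500.
Need d with 13·d ≡ 1 (mod 5500). Apply the extended Euclidean algorithm:
5500 = 423*13 + 1
13 = 13*1 + 0
Back-substitute:
1 = 5500 − 423·13
So 13·(-423) ≡ 1 (mod 5500), hence d ≡ -423 ≡ 5077 (mod 5500).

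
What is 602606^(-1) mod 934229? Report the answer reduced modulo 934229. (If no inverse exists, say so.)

832040

Run Euclid on (934229, 602606):
934229 = 1*602606 + 331623
602606 = 1*331623 + 270983
331623 = 1*270983 + 60640
270983 = 4*60640 + 28423
60640 = 2*28423 + 3794
28423 = 7*3794 + 1865
3794 = 2*1865 + 64
1865 = 29*64 + 9
64 = 7*9 + 1
9 = 9*1 + 0
The gcd is 1. Working backward:
1 = 64 − 7·9
1 = −7·1865 + 204·64
1 = 204·3794 − 415·1865
1 = −415·28423 + 3109·3794
1 = 3109·60640 − 6633·28423
1 = −6633·270983 + 29641·60640
1 = 29641·331623 − 36274·270983
1 = −36274·602606 + 65915·331623
1 = 65915·934229 − 102189·602606
So 602606·(-102189) ≡ 1 (mod 934229), and -102189 ≡ 832040 (mod 934229).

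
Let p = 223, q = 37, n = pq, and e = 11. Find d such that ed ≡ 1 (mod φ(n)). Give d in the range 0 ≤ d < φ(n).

φ(n) = (p−1)(q−1) = 222·36 = 7992.
Need d with 11·d ≡ 1 (mod 7992). Apply the extended Euclidean algorithm:
7992 = 726·11 + 6
11 = 1·6 + 5
6 = 1·5 + 1
5 = 5·1 + 0
Back-substitute:
1 = 6 − 5
1 = −11 + 2·6
1 = 2·7992 − 1453·11
So 11·(-1453) ≡ 1 (mod 7992), hence d ≡ -1453 ≡ 6539 (mod 7992).

6539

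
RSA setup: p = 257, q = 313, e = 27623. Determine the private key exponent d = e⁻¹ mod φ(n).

59351

φ(n) = (p−1)(q−1) = 256·312 = 79872.
Need d with 27623·d ≡ 1 (mod 79872). Apply the extended Euclidean algorithm:
79872 = 2*27623 + 24626
27623 = 1*24626 + 2997
24626 = 8*2997 + 650
2997 = 4*650 + 397
650 = 1*397 + 253
397 = 1*253 + 144
253 = 1*144 + 109
144 = 1*109 + 35
109 = 3*35 + 4
35 = 8*4 + 3
4 = 1*3 + 1
3 = 3*1 + 0
Back-substitute:
1 = 4 − 3
1 = −35 + 9·4
1 = 9·109 − 28·35
1 = −28·144 + 37·109
1 = 37·253 − 65·144
1 = −65·397 + 102·253
1 = 102·650 − 167·397
1 = −167·2997 + 770·650
1 = 770·24626 − 6327·2997
1 = −6327·27623 + 7097·24626
1 = 7097·79872 − 20521·27623
So 27623·(-20521) ≡ 1 (mod 79872), hence d ≡ -20521 ≡ 59351 (mod 79872).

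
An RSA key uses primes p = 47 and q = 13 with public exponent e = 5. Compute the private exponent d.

φ(n) = (p−1)(q−1) = 46·12 = 552.
Need d with 5·d ≡ 1 (mod 552). Apply the extended Euclidean algorithm:
552 = 110*5 + 2
5 = 2*2 + 1
2 = 2*1 + 0
Back-substitute:
1 = 5 − 2·2
1 = −2·552 + 221·5
So 5·221 ≡ 1 (mod 552), hence d = 221.

221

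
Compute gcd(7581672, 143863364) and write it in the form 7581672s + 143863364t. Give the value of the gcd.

4

Euclidean algorithm:
143863364 = 18*7581672 + 7393268
7581672 = 1*7393268 + 188404
7393268 = 39*188404 + 45512
188404 = 4*45512 + 6356
45512 = 7*6356 + 1020
6356 = 6*1020 + 236
1020 = 4*236 + 76
236 = 3*76 + 8
76 = 9*8 + 4
8 = 2*4 + 0
gcd(7581672, 143863364) = 4.
Express as a combination:
4 = 76 − 9·8
4 = −9·236 + 28·76
4 = 28·1020 − 121·236
4 = −121·6356 + 754·1020
4 = 754·45512 − 5399·6356
4 = −5399·188404 + 22350·45512
4 = 22350·7393268 − 877049·188404
4 = −877049·7581672 + 899399·7393268
4 = 899399·143863364 − 17066231·7581672
So 4 = (899399)·143863364 + (-17066231)·7581672.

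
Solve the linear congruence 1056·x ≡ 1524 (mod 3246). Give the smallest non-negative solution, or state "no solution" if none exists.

524

First find gcd(1056, 3246):
3246 = 3·1056 + 78
1056 = 13·78 + 42
78 = 1·42 + 36
42 = 1·36 + 6
36 = 6·6 + 0
gcd = 6 and 6 | 1524, so solutions exist. Divide through by 6: 176x ≡ 254 (mod 541).
Now find 176⁻¹ mod 541:
541 = 3×176 + 13
176 = 13×13 + 7
13 = 1×7 + 6
7 = 1×6 + 1
6 = 6×1 + 0
Back-substitute:
1 = 7 − 6
1 = −13 + 2·7
1 = 2·176 − 27·13
1 = −27·541 + 83·176
So 176⁻¹ ≡ 83 (mod 541).
Then x ≡ 83·254 ≡ 524 (mod 541); the smallest non-negative solution is x = 524.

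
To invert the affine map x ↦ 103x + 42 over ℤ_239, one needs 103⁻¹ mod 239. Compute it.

Extended Euclidean algorithm:
239 = 2·103 + 33
103 = 3·33 + 4
33 = 8·4 + 1
4 = 4·1 + 0
gcd = 1, so the inverse exists. Back-substitute:
1 = 33 − 8·4
1 = −8·103 + 25·33
1 = 25·239 − 58·103
So 103·(-58) ≡ 1 (mod 239), and -58 ≡ 181 (mod 239).

181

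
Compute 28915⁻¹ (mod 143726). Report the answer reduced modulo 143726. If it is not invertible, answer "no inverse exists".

134923

Apply the Euclidean algorithm to 143726 and 28915:
143726 = 4*28915 + 28066
28915 = 1*28066 + 849
28066 = 33*849 + 49
849 = 17*49 + 16
49 = 3*16 + 1
16 = 16*1 + 0
The gcd is 1. Working backward:
1 = 49 − 3·16
1 = −3·849 + 52·49
1 = 52·28066 − 1719·849
1 = −1719·28915 + 1771·28066
1 = 1771·143726 − 8803·28915
Thus 28915·(-8803) ≡ 1 (mod 143726); reducing, -8803 mod 143726 = 134923.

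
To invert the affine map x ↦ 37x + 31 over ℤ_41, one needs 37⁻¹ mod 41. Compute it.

10

Extended Euclidean algorithm:
41 = 1*37 + 4
37 = 9*4 + 1
4 = 4*1 + 0
Since gcd(37, 41) = 1, back-substitute to write 1 as a combination:
1 = 37 − 9·4
1 = −9·41 + 10·37
So 37·10 ≡ 1 (mod 41).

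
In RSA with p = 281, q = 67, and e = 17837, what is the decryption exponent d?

2213

φ(n) = (p−1)(q−1) = 280·66 = 18480.
Need d with 17837·d ≡ 1 (mod 18480). Apply the extended Euclidean algorithm:
18480 = 1*17837 + 643
17837 = 27*643 + 476
643 = 1*476 + 167
476 = 2*167 + 142
167 = 1*142 + 25
142 = 5*25 + 17
25 = 1*17 + 8
17 = 2*8 + 1
8 = 8*1 + 0
Back-substitute:
1 = 17 − 2·8
1 = −2·25 + 3·17
1 = 3·142 − 17·25
1 = −17·167 + 20·142
1 = 20·476 − 57·167
1 = −57·643 + 77·476
1 = 77·17837 − 2136·643
1 = −2136·18480 + 2213·17837
So 17837·2213 ≡ 1 (mod 18480), hence d = 2213.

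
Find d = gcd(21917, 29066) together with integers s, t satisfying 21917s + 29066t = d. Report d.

1

Repeated division:
29066 = 1*21917 + 7149
21917 = 3*7149 + 470
7149 = 15*470 + 99
470 = 4*99 + 74
99 = 1*74 + 25
74 = 2*25 + 24
25 = 1*24 + 1
24 = 24*1 + 0
gcd(21917, 29066) = 1.
Working backward:
1 = 25 − 24
1 = −74 + 3·25
1 = 3·99 − 4·74
1 = −4·470 + 19·99
1 = 19·7149 − 289·470
1 = −289·21917 + 886·7149
1 = 886·29066 − 1175·21917
So 1 = (886)·29066 + (-1175)·21917.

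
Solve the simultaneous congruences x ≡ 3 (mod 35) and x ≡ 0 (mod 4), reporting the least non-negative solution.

Write x = 3 + 35·k. Then 35·k ≡ 0 − 3 ≡ 1 (mod 4).
Need 35⁻¹ mod 4. Extended Euclid on (4, 3):
4 = 1·3 + 1
3 = 3·1 + 0
Back-substitute:
1 = 4 − 3
35⁻¹ ≡ 3 (mod 4), so k ≡ 3·1 ≡ 3 (mod 4).
x = 3 + 35·3 = 108.

108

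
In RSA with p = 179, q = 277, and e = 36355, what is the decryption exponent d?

10531

φ(n) = (p−1)(q−1) = 178·276 = 49128.
Need d with 36355·d ≡ 1 (mod 49128). Apply the extended Euclidean algorithm:
49128 = 1*36355 + 12773
36355 = 2*12773 + 10809
12773 = 1*10809 + 1964
10809 = 5*1964 + 989
1964 = 1*989 + 975
989 = 1*975 + 14
975 = 69*14 + 9
14 = 1*9 + 5
9 = 1*5 + 4
5 = 1*4 + 1
4 = 4*1 + 0
Back-substitute:
1 = 5 − 4
1 = −9 + 2·5
1 = 2·14 − 3·9
1 = −3·975 + 209·14
1 = 209·989 − 212·975
1 = −212·1964 + 421·989
1 = 421·10809 − 2317·1964
1 = −2317·12773 + 2738·10809
1 = 2738·36355 − 7793·12773
1 = −7793·49128 + 10531·36355
So 36355·10531 ≡ 1 (mod 49128), hence d = 10531.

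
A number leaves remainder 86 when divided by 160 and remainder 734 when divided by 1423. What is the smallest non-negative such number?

148726

Write x = 86 + 160·k. Then 160·k ≡ 734 − 86 ≡ 648 (mod 1423).
Need 160⁻¹ mod 1423. Extended Euclid on (1423, 160):
1423 = 8*160 + 143
160 = 1*143 + 17
143 = 8*17 + 7
17 = 2*7 + 3
7 = 2*3 + 1
3 = 3*1 + 0
Back-substitute:
1 = 7 − 2·3
1 = −2·17 + 5·7
1 = 5·143 − 42·17
1 = −42·160 + 47·143
1 = 47·1423 − 418·160
160⁻¹ ≡ 1005 (mod 1423), so k ≡ 1005·648 ≡ 929 (mod 1423).
x = 86 + 160·929 = 148726.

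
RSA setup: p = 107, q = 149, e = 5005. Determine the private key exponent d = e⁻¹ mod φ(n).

4429

φ(n) = (p−1)(q−1) = 106·148 = 15688.
Need d with 5005·d ≡ 1 (mod 15688). Apply the extended Euclidean algorithm:
15688 = 3·5005 + 673
5005 = 7·673 + 294
673 = 2·294 + 85
294 = 3·85 + 39
85 = 2·39 + 7
39 = 5·7 + 4
7 = 1·4 + 3
4 = 1·3 + 1
3 = 3·1 + 0
Back-substitute:
1 = 4 − 3
1 = −7 + 2·4
1 = 2·39 − 11·7
1 = −11·85 + 24·39
1 = 24·294 − 83·85
1 = −83·673 + 190·294
1 = 190·5005 − 1413·673
1 = −1413·15688 + 4429·5005
So 5005·4429 ≡ 1 (mod 15688), hence d = 4429.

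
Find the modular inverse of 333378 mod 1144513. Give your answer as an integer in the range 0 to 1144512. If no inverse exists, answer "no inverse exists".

40040

Run Euclid on (1144513, 333378):
1144513 = 3*333378 + 144379
333378 = 2*144379 + 44620
144379 = 3*44620 + 10519
44620 = 4*10519 + 2544
10519 = 4*2544 + 343
2544 = 7*343 + 143
343 = 2*143 + 57
143 = 2*57 + 29
57 = 1*29 + 28
29 = 1*28 + 1
28 = 28*1 + 0
gcd = 1, so the inverse exists. Back-substitute:
1 = 29 − 28
1 = −57 + 2·29
1 = 2·143 − 5·57
1 = −5·343 + 12·143
1 = 12·2544 − 89·343
1 = −89·10519 + 368·2544
1 = 368·44620 − 1561·10519
1 = −1561·144379 + 5051·44620
1 = 5051·333378 − 11663·144379
1 = −11663·1144513 + 40040·333378
So 333378·40040 ≡ 1 (mod 1144513).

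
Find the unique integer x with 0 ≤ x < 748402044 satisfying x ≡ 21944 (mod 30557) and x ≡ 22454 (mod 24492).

Write x = 21944 + 30557·k. Then 30557·k ≡ 22454 − 21944 ≡ 510 (mod 24492).
Need 30557⁻¹ mod 24492. Extended Euclid on (24492, 6065):
24492 = 4·6065 + 232
6065 = 26·232 + 33
232 = 7·33 + 1
33 = 33·1 + 0
Back-substitute:
1 = 232 − 7·33
1 = −7·6065 + 183·232
1 = 183·24492 − 739·6065
30557⁻¹ ≡ 23753 (mod 24492), so k ≡ 23753·510 ≡ 14982 (mod 24492).
x = 21944 + 30557·14982 = 457826918.

457826918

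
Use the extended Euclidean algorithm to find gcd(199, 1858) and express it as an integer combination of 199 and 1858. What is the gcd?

1

Euclidean algorithm:
1858 = 9×199 + 67
199 = 2×67 + 65
67 = 1×65 + 2
65 = 32×2 + 1
2 = 2×1 + 0
gcd(199, 1858) = 1.
Express as a combination:
1 = 65 − 32·2
1 = −32·67 + 33·65
1 = 33·199 − 98·67
1 = −98·1858 + 915·199
So 1 = (-98)·1858 + (915)·199.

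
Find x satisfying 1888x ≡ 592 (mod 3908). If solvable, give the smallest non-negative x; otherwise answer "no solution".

820

First find gcd(1888, 3908):
3908 = 2×1888 + 132
1888 = 14×132 + 40
132 = 3×40 + 12
40 = 3×12 + 4
12 = 3×4 + 0
gcd = 4 and 4 | 592, so solutions exist. Divide through by 4: 472x ≡ 148 (mod 977).
Now find 472⁻¹ mod 977:
977 = 2×472 + 33
472 = 14×33 + 10
33 = 3×10 + 3
10 = 3×3 + 1
3 = 3×1 + 0
Back-substitute:
1 = 10 − 3·3
1 = −3·33 + 10·10
1 = 10·472 − 143·33
1 = −143·977 + 296·472
So 472⁻¹ ≡ 296 (mod 977).
Then x ≡ 296·148 ≡ 820 (mod 977); the smallest non-negative solution is x = 820.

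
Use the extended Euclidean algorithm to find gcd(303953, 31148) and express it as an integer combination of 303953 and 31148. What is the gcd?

Euclidean algorithm:
303953 = 9×31148 + 23621
31148 = 1×23621 + 7527
23621 = 3×7527 + 1040
7527 = 7×1040 + 247
1040 = 4×247 + 52
247 = 4×52 + 39
52 = 1×39 + 13
39 = 3×13 + 0
gcd(303953, 31148) = 13.
Back-substituting:
13 = 52 − 39
13 = −247 + 5·52
13 = 5·1040 − 21·247
13 = −21·7527 + 152·1040
13 = 152·23621 − 477·7527
13 = −477·31148 + 629·23621
13 = 629·303953 − 6138·31148
So 13 = (629)·303953 + (-6138)·31148.

13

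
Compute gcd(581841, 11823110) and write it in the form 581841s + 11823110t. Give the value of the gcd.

Repeated division:
11823110 = 20*581841 + 186290
581841 = 3*186290 + 22971
186290 = 8*22971 + 2522
22971 = 9*2522 + 273
2522 = 9*273 + 65
273 = 4*65 + 13
65 = 5*13 + 0
gcd(581841, 11823110) = 13.
Express as a combination:
13 = 273 − 4·65
13 = −4·2522 + 37·273
13 = 37·22971 − 337·2522
13 = −337·186290 + 2733·22971
13 = 2733·581841 − 8536·186290
13 = −8536·11823110 + 173453·581841
So 13 = (-8536)·11823110 + (173453)·581841.

13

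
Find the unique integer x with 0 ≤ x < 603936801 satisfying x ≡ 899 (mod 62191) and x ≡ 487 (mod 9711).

Write x = 899 + 62191·k. Then 62191·k ≡ 487 − 899 ≡ 9299 (mod 9711).
Need 62191⁻¹ mod 9711. Extended Euclid on (9711, 3925):
9711 = 2·3925 + 1861
3925 = 2·1861 + 203
1861 = 9·203 + 34
203 = 5·34 + 33
34 = 1·33 + 1
33 = 33·1 + 0
Back-substitute:
1 = 34 − 33
1 = −203 + 6·34
1 = 6·1861 − 55·203
1 = −55·3925 + 116·1861
1 = 116·9711 − 287·3925
62191⁻¹ ≡ 9424 (mod 9711), so k ≡ 9424·9299 ≡ 1712 (mod 9711).
x = 899 + 62191·1712 = 106471891.

106471891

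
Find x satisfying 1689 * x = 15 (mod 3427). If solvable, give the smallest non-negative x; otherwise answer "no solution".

2727

First find gcd(1689, 3427):
3427 = 2*1689 + 49
1689 = 34*49 + 23
49 = 2*23 + 3
23 = 7*3 + 2
3 = 1*2 + 1
2 = 2*1 + 0
gcd = 1, so a unique solution mod 3427 exists.
Back-substitute for the Bézout coefficients:
1 = 3 − 2
1 = −23 + 8·3
1 = 8·49 − 17·23
1 = −17·1689 + 586·49
1 = 586·3427 − 1189·1689
So 1689·(-1189) ≡ 1 (mod 3427), giving 1689⁻¹ ≡ 2238.
x ≡ 1689⁻¹·15 ≡ 2238·15 ≡ 2727 (mod 3427).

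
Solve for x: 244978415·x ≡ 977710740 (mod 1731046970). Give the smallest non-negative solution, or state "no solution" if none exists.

First find gcd(244978415, 1731046970):
1731046970 = 7*244978415 + 16198065
244978415 = 15*16198065 + 2007440
16198065 = 8*2007440 + 138545
2007440 = 14*138545 + 67810
138545 = 2*67810 + 2925
67810 = 23*2925 + 535
2925 = 5*535 + 250
535 = 2*250 + 35
250 = 7*35 + 5
35 = 7*5 + 0
gcd = 5 and 5 | 977710740, so solutions exist. Divide through by 5: 48995683x ≡ 195542148 (mod 346209394).
Now find 48995683⁻¹ mod 346209394:
346209394 = 7·48995683 + 3239613
48995683 = 15·3239613 + 401488
3239613 = 8·401488 + 27709
401488 = 14·27709 + 13562
27709 = 2·13562 + 585
13562 = 23·585 + 107
585 = 5·107 + 50
107 = 2·50 + 7
50 = 7·7 + 1
7 = 7·1 + 0
Back-substitute:
1 = 50 − 7·7
1 = −7·107 + 15·50
1 = 15·585 − 82·107
1 = −82·13562 + 1901·585
1 = 1901·27709 − 3884·13562
1 = −3884·401488 + 56277·27709
1 = 56277·3239613 − 454100·401488
1 = −454100·48995683 + 6867777·3239613
1 = 6867777·346209394 − 48528539·48995683
So 48995683·(-48528539) ≡ 1 (mod 346209394), i.e. 48995683⁻¹ ≡ 297680855.
Then x ≡ 297680855·195542148 ≡ 44281522 (mod 346209394); the smallest non-negative solution is x = 44281522.

44281522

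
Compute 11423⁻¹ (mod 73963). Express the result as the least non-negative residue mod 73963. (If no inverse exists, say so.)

Run Euclid on (73963, 11423):
73963 = 6*11423 + 5425
11423 = 2*5425 + 573
5425 = 9*573 + 268
573 = 2*268 + 37
268 = 7*37 + 9
37 = 4*9 + 1
9 = 9*1 + 0
Since gcd(11423, 73963) = 1, back-substitute to write 1 as a combination:
1 = 37 − 4·9
1 = −4·268 + 29·37
1 = 29·573 − 62·268
1 = −62·5425 + 587·573
1 = 587·11423 − 1236·5425
1 = −1236·73963 + 8003·11423
So 11423·8003 ≡ 1 (mod 73963).

8003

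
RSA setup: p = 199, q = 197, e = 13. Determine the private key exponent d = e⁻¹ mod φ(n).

φ(n) = (p−1)(q−1) = 198·196 = 38808.
Need d with 13·d ≡ 1 (mod 38808). Apply the extended Euclidean algorithm:
38808 = 2985·13 + 3
13 = 4·3 + 1
3 = 3·1 + 0
Back-substitute:
1 = 13 − 4·3
1 = −4·38808 + 11941·13
So 13·11941 ≡ 1 (mod 38808), hence d = 11941.

11941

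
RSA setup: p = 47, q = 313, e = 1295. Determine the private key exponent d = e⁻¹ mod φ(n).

5231

φ(n) = (p−1)(q−1) = 46·312 = 14352.
Need d with 1295·d ≡ 1 (mod 14352). Apply the extended Euclidean algorithm:
14352 = 11×1295 + 107
1295 = 12×107 + 11
107 = 9×11 + 8
11 = 1×8 + 3
8 = 2×3 + 2
3 = 1×2 + 1
2 = 2×1 + 0
Back-substitute:
1 = 3 − 2
1 = −8 + 3·3
1 = 3·11 − 4·8
1 = −4·107 + 39·11
1 = 39·1295 − 472·107
1 = −472·14352 + 5231·1295
So 1295·5231 ≡ 1 (mod 14352), hence d = 5231.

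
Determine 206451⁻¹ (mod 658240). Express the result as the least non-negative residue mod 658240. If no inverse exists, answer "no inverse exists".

459771

gcd(658240, 206451) by repeated division:
658240 = 3×206451 + 38887
206451 = 5×38887 + 12016
38887 = 3×12016 + 2839
12016 = 4×2839 + 660
2839 = 4×660 + 199
660 = 3×199 + 63
199 = 3×63 + 10
63 = 6×10 + 3
10 = 3×3 + 1
3 = 3×1 + 0
The gcd is 1. Working backward:
1 = 10 − 3·3
1 = −3·63 + 19·10
1 = 19·199 − 60·63
1 = −60·660 + 199·199
1 = 199·2839 − 856·660
1 = −856·12016 + 3623·2839
1 = 3623·38887 − 11725·12016
1 = −11725·206451 + 62248·38887
1 = 62248·658240 − 198469·206451
Thus 206451·(-198469) ≡ 1 (mod 658240); reducing, -198469 mod 658240 = 459771.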